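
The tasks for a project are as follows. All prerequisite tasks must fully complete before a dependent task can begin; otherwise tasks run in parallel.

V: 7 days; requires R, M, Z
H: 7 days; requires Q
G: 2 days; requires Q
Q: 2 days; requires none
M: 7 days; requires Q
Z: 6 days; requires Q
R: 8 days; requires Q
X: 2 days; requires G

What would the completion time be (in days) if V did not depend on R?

16

Original critical path: Q→R→V = 2+8+7 = 17 ⇒ 17 days.
Without R→V, V's earliest start moves from 10 to 9.
After: Q→M→V = 2+7+7 = 16 → 16 days.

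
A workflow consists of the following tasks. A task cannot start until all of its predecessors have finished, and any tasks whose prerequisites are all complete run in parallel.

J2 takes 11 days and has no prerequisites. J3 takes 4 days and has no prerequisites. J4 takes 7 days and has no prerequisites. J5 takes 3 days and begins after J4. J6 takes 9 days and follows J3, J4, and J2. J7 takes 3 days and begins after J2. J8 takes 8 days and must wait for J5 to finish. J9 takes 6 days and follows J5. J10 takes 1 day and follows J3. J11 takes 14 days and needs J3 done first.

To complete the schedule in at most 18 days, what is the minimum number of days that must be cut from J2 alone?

2

Current finish: 20 days; target: 18.
J2 is on every critical path, so each day cut from J2 cuts the finish by one (this holds down to a finish of 18).
Need 20 − 18 = 2 days off J2 → J2 becomes 9 days, finish becomes 18.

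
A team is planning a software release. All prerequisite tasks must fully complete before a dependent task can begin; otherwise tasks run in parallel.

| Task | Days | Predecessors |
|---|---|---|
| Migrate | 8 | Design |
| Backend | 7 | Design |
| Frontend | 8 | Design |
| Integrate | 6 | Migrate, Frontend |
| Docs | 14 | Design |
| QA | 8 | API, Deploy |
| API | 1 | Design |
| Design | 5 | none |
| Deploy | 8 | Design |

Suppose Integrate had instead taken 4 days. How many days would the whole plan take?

The binding path is Design→Deploy→QA = 5+8+8 = 21; finish at 21 days.
Integrate is off the critical path — its longest chain is 19 days, giving 2 of slack.
The critical path is still Design→Deploy→QA; finish is now 21 days.

21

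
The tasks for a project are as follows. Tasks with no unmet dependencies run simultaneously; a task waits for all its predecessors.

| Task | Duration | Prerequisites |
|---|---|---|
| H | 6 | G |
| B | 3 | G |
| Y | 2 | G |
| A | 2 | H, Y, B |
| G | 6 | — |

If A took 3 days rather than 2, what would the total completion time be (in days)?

15

As given, the longest chain is G→H→A = 6+6+2 = 14, so the finish is 14 days.
Since A is critical, the +1 change carries straight to that chain (now 15 days).
That remains the longest chain; total 15 days.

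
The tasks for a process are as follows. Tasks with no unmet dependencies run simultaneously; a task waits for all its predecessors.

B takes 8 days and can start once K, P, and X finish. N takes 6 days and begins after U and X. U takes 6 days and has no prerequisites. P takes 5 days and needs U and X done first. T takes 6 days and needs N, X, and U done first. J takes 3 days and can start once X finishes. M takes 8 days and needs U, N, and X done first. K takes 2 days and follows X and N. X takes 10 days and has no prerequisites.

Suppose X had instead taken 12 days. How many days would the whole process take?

Actual critical path: X→N→K→B = 10+6+2+8 = 26 ⇒ 26 days.
Since X is critical, the +2 change carries straight to that chain (now 28 days).
No other chain overtakes it, so the finish is 28 days.

28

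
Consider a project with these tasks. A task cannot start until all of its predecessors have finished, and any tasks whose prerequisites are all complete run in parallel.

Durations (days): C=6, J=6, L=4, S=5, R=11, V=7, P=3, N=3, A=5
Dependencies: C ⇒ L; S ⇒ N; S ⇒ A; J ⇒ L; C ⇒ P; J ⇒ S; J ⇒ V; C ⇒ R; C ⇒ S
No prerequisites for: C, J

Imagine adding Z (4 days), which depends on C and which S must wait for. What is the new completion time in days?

Originally the job takes 17 days.
With Z inserted, S now waits for max(C, J, Z).
New critical path: C→Z→S→A = 6+4+5+5 = 20 ⇒ 20 days.

20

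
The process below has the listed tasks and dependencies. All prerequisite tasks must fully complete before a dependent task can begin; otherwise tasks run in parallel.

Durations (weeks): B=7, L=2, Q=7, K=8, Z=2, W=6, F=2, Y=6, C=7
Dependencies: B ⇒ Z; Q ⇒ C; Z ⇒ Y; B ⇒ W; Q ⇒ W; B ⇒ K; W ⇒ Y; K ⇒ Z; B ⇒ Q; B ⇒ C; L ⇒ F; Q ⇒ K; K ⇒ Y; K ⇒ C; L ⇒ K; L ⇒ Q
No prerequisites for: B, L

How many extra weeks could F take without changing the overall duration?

26

Critical path: B→Q→K→Z→Y = 7+7+8+2+6 = 30, so the finish is 30 weeks.
The longest chain containing F totals 4 weeks.
So F can slip 30 − 4 = 26 weeks.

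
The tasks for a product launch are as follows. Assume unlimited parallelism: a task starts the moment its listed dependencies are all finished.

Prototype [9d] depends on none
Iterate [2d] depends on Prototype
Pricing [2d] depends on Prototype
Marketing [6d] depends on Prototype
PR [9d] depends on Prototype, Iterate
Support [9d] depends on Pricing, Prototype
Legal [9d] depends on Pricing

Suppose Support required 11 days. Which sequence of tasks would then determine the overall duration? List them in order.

Baseline: Prototype→Pricing→Support = 9+2+9 = 20 → 20 days.
Since Support is critical, the +2 change carries straight to that chain (now 22 days).
The critical path is still Prototype→Pricing→Support; finish is now 22 days.

Prototype, Pricing, Support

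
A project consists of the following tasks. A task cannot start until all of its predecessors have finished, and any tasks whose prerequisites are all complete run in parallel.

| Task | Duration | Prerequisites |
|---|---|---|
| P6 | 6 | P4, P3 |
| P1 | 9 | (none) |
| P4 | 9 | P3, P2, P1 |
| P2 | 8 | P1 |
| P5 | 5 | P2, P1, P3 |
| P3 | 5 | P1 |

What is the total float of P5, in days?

P1→P2→P4→P6 = 9+8+9+6 = 32 sets the makespan at 32 days.
Longest path through P5: 22 days (earliest finish 22, latest finish 32).
So P5 can slip 32 − 22 = 10 days.

10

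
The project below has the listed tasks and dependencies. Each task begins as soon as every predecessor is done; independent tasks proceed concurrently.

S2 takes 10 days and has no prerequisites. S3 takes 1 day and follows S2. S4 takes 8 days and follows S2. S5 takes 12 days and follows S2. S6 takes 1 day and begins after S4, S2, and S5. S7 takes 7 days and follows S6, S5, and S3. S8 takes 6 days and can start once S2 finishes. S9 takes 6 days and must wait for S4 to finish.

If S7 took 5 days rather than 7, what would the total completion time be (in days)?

As given, the longest chain is S2→S5→S6→S7 = 10+12+1+7 = 30, so the finish is 30 days.
S7 lies on that path, so at 5 days the path becomes 28 days.
No other chain overtakes it, so the finish is 28 days.

28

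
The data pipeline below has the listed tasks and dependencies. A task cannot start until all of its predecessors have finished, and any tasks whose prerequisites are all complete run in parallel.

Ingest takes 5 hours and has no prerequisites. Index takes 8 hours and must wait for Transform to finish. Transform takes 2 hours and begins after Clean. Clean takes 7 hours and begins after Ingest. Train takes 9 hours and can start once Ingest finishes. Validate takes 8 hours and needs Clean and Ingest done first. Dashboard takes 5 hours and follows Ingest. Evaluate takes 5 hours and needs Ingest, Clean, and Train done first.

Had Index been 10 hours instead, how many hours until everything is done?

Critical path before the change: Ingest→Clean→Transform→Index = 5+7+2+8 = 22 giving 22 hours.
Index is on the critical path; changing it to 10 makes that path 24 hours.
That remains the longest chain; total 24 hours.

24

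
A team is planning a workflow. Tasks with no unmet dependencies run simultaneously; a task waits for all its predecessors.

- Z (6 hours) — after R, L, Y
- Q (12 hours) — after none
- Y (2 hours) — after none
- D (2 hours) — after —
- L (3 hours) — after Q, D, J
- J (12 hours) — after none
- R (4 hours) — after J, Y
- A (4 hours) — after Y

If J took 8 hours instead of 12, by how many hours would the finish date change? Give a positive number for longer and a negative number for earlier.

The binding path is J→R→Z = 12+4+6 = 22; finish at 22 hours.
Since J is critical, the -4 change carries straight to that chain (now 18 hours).
The binding chain switches to Q→L→Z = 12+3+6 = 21; finish 21 hours.
Change in finish: 21 − 22 = -1 hours.

-1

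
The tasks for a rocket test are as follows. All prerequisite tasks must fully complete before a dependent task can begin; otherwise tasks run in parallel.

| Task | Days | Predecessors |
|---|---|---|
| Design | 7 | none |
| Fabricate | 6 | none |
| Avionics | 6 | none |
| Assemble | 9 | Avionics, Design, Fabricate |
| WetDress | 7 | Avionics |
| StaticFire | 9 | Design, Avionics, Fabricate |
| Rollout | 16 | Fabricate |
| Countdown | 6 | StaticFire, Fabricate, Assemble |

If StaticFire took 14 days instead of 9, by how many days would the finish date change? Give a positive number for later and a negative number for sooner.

5

Baseline: Design→StaticFire→Countdown = 7+9+6 = 22 → 22 days.
Since StaticFire is critical, the +5 change carries straight to that chain (now 27 days).
No other chain overtakes it, so the finish is 27 days.
Change in finish: 27 − 22 = +5 days.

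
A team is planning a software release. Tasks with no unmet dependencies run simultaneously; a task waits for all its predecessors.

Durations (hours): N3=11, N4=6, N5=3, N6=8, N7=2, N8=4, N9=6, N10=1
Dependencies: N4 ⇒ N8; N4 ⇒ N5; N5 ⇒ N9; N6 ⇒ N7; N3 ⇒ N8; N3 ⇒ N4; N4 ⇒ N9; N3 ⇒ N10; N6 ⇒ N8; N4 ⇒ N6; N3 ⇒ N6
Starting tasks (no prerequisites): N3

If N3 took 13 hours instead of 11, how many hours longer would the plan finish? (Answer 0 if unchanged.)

Actual critical path: N3→N4→N6→N8 = 11+6+8+4 = 29 ⇒ 29 hours.
Since N3 is critical, the +2 change carries straight to that chain (now 31 hours).
The critical path is still N3→N4→N6→N8; finish is now 31 hours.
Change in finish: 31 − 29 = +2 hours.

2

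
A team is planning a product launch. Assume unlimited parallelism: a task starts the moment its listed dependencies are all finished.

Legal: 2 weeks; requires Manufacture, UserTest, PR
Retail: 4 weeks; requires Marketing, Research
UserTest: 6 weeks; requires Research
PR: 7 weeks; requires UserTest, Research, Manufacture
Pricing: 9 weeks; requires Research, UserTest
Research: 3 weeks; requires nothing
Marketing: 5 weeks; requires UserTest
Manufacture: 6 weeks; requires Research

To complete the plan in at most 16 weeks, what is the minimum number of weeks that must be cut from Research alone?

Current finish: 18 weeks; target: 16.
Research is on every critical path, so each week cut from Research cuts the finish by one (this holds down to a finish of 16).
Need 18 − 16 = 2 weeks off Research → Research becomes 1 week, finish becomes 16.

2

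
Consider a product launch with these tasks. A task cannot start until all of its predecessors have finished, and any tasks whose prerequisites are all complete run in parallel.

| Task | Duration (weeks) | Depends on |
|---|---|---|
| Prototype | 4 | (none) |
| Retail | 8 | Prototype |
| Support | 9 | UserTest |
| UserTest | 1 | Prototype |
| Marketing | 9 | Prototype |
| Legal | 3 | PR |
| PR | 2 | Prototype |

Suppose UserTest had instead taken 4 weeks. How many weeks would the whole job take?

17

Actual critical path: Prototype→UserTest→Support = 4+1+9 = 14 ⇒ 14 weeks.
UserTest lies on that path, so at 4 weeks the path becomes 17 weeks.
The critical path is still Prototype→UserTest→Support; finish is now 17 weeks.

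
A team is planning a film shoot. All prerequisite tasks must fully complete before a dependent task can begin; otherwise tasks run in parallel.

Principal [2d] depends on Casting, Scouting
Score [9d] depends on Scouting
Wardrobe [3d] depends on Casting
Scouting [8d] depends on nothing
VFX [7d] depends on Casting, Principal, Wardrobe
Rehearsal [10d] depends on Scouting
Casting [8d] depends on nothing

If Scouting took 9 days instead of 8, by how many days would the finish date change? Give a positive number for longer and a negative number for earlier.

Critical path before the change: Scouting→Rehearsal = 8+10 = 18 giving 18 days.
Since Scouting is critical, the +1 change carries straight to that chain (now 19 days).
The critical path is still Scouting→Rehearsal; finish is now 19 days.
Change in finish: 19 − 18 = +1 days.

1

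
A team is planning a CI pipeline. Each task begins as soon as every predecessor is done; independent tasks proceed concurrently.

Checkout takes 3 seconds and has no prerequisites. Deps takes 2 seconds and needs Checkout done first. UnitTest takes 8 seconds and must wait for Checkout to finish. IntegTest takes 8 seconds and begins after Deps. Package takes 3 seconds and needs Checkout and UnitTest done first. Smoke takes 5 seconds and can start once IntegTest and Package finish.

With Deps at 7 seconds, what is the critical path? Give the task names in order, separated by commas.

Baseline: Checkout→UnitTest→Package→Smoke = 3+8+3+5 = 19 → 19 seconds.
Deps has 1 second of float (longest path through it is 18).
New critical path: Checkout→Deps→IntegTest→Smoke = 3+7+8+5 = 23 ⇒ 23 seconds.

Checkout, Deps, IntegTest, Smoke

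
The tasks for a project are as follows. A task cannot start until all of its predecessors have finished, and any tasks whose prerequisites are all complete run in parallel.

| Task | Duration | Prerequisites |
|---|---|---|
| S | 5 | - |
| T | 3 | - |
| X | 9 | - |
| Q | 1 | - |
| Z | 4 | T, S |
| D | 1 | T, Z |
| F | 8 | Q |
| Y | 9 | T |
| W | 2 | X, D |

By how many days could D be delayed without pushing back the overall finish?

0

Critical path: S→Z→D→W = 5+4+1+2 = 12, so the finish is 12 days.
The longest chain containing D totals 12 days.
Float = 12 − 12 = 0.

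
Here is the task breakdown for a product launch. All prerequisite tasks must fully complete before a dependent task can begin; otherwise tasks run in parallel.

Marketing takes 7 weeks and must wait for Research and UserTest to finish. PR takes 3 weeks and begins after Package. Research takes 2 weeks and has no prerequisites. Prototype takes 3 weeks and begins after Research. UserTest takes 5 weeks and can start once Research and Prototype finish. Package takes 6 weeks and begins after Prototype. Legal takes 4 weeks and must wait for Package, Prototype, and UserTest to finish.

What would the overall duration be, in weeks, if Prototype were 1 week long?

Baseline: Research→Prototype→UserTest→Marketing = 2+3+5+7 = 17 → 17 weeks.
Since Prototype is critical, the -2 change carries straight to that chain (now 15 weeks).
The critical path is still Research→Prototype→UserTest→Marketing; finish is now 15 weeks.

15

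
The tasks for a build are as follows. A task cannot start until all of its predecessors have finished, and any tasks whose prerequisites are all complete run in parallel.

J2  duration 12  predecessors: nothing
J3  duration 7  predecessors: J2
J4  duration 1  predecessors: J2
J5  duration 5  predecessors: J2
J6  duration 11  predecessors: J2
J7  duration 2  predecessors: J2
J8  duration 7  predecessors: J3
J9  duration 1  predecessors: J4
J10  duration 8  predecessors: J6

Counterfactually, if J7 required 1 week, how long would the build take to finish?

31

Critical path before the change: J2→J6→J10 = 12+11+8 = 31 giving 31 weeks.
The longest path through J7 is only 14 weeks, so J7 has float 17.
No other chain overtakes it, so the finish is 31 weeks.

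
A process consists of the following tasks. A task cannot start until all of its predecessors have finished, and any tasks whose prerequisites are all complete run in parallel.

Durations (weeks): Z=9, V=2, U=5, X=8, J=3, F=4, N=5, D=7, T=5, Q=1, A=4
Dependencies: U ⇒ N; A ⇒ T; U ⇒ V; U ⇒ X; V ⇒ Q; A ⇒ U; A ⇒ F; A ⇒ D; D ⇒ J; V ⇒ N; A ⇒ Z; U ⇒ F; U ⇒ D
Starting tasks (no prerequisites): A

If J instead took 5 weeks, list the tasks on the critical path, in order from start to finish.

A, U, D, J

As given, the longest chain is A→U→D→J = 4+5+7+3 = 19, so the finish is 19 weeks.
Since J is critical, the +2 change carries straight to that chain (now 21 weeks).
No other chain overtakes it, so the finish is 21 weeks.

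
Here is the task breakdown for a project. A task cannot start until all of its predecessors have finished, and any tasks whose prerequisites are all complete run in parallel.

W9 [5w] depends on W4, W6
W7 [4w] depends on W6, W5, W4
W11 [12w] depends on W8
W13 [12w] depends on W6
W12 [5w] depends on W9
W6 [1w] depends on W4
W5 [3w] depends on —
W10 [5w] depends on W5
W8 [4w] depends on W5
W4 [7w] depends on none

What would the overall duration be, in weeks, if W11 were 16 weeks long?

23

Baseline: W4→W6→W13 = 7+1+12 = 20 → 20 weeks.
W11 is off the critical path — its longest chain is 19 weeks, giving 1 of slack.
Now W5→W8→W11 = 3+4+16 = 23 is longest, so the finish becomes 23 weeks.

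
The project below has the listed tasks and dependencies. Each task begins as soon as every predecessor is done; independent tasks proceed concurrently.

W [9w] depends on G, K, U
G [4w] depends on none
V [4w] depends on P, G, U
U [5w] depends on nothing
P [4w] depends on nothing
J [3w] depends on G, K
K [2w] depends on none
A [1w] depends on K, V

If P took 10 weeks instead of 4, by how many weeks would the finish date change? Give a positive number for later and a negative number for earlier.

Baseline: U→W = 5+9 = 14 → 14 weeks.
P is off the critical path — its longest chain is 9 weeks, giving 5 of slack.
The binding chain switches to P→V→A = 10+4+1 = 15; finish 15 weeks.
Change in finish: 15 − 14 = +1 weeks.

1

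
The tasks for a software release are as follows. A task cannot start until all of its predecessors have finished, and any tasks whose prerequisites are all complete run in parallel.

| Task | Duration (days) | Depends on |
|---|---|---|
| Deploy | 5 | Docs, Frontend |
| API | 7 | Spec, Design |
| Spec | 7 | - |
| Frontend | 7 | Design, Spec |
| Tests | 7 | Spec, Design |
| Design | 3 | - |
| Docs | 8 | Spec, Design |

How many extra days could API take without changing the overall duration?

6

The longest chain is Spec→Docs→Deploy = 7+8+5 = 20; overall finish 20 days.
Longest path through API: 14 days (earliest finish 14, latest finish 20).
So API can slip 20 − 14 = 6 days.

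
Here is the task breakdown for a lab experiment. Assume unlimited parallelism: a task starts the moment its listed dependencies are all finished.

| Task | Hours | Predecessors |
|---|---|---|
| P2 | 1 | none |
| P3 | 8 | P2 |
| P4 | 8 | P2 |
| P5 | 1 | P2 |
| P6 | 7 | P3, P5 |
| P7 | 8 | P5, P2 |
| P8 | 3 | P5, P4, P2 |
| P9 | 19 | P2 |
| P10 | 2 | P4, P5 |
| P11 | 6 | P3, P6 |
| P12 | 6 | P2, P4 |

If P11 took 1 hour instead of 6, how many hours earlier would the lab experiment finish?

The binding path is P2→P3→P6→P11 = 1+8+7+6 = 22; finish at 22 hours.
P11 lies on that path, so at 1 hour the path becomes 17 hours.
The binding chain switches to P2→P9 = 1+19 = 20; finish 20 hours.
Change in finish: 20 − 22 = -2 hours.

2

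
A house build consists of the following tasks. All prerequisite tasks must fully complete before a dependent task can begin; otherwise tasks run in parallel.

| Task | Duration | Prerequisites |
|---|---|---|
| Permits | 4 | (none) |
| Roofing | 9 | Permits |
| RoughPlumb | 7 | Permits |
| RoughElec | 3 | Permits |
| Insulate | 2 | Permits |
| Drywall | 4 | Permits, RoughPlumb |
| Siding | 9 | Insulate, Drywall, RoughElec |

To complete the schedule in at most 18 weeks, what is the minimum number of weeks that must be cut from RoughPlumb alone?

6

Current finish: 24 weeks; target: 18.
RoughPlumb is on every critical path, so each week cut from RoughPlumb cuts the finish by one (this holds down to a finish of 18).
Need 24 − 18 = 6 weeks off RoughPlumb → RoughPlumb becomes 1 week, finish becomes 18.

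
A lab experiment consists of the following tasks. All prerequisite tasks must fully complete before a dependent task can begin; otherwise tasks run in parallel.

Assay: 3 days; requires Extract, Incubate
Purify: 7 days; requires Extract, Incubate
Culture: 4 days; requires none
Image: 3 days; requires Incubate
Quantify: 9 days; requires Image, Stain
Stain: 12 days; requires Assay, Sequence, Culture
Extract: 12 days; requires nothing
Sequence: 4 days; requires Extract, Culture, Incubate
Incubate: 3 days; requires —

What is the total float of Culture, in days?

Critical path: Extract→Sequence→Stain→Quantify = 12+4+12+9 = 37, so the finish is 37 days.
Longest path through Culture: 29 days (earliest finish 4, latest finish 12).
So Culture can slip 12 − 4 = 8 days.

8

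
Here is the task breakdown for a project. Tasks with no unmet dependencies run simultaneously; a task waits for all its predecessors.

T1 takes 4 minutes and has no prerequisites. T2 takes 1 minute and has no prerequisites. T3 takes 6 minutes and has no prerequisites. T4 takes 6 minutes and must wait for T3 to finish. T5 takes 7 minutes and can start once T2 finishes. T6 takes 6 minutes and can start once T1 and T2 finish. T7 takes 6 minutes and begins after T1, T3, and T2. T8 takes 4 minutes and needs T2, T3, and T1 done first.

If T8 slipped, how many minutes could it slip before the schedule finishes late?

2

Critical path: T3→T4 = 6+6 = 12, so the finish is 12 minutes.
Longest path through T8: 10 minutes (earliest finish 10, latest finish 12).
Slack of T8 = 8 − 6 = 2 minutes.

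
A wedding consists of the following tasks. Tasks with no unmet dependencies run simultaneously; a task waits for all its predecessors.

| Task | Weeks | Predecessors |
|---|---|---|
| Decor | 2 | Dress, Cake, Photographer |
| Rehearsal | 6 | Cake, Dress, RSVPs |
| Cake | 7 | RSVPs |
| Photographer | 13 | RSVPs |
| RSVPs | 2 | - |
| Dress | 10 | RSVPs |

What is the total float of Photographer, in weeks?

1

RSVPs→Dress→Rehearsal = 2+10+6 = 18 sets the makespan at 18 weeks.
Longest path through Photographer: 17 weeks (earliest finish 15, latest finish 16).
Slack of Photographer = 3 − 2 = 1 week.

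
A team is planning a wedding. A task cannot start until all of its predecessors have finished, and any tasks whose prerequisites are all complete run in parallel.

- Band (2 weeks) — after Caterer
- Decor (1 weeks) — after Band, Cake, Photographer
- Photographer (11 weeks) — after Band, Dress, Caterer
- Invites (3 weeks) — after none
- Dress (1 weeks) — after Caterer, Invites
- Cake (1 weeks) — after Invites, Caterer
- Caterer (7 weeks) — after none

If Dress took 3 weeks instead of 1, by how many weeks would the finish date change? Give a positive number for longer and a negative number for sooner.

1

Baseline: Caterer→Band→Photographer→Decor = 7+2+11+1 = 21 → 21 weeks.
Dress has 1 week of float (longest path through it is 20).
New critical path: Caterer→Dress→Photographer→Decor = 7+3+11+1 = 22 ⇒ 22 weeks.
Change in finish: 22 − 21 = +1 weeks.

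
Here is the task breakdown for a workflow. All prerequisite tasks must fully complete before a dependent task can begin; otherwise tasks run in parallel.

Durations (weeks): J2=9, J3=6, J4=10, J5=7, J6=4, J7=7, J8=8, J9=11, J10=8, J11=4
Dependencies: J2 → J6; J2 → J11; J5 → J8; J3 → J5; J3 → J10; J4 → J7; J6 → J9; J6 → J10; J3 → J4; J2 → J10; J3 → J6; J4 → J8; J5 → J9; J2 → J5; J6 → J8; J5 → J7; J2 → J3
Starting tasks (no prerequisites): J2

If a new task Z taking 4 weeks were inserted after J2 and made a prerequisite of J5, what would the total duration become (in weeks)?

Originally the workflow takes 33 weeks.
With Z inserted, J5 now waits for max(J3, J2, Z).
New critical path: J2→J3→J4→J8 = 9+6+10+8 = 33 ⇒ 33 weeks.

33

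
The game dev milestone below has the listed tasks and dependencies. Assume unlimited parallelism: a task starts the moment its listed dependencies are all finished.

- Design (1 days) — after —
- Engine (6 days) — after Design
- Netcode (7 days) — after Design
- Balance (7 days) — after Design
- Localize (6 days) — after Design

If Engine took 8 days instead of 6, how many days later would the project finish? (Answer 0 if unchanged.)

1

The binding path is Design→Netcode = 1+7 = 8; finish at 8 days.
Engine has 1 day of float (longest path through it is 7).
New critical path: Design→Engine = 1+8 = 9 ⇒ 9 days.
Change in finish: 9 − 8 = +1 days.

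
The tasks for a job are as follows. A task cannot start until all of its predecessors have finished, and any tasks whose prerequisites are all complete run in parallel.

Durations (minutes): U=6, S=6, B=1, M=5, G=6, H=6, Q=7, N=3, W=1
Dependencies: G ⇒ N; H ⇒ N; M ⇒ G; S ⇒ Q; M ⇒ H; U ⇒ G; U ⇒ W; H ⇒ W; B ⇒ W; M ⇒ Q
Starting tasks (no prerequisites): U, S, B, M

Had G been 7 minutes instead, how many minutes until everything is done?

Critical path before the change: U→G→N = 6+6+3 = 15 giving 15 minutes.
G lies on that path, so at 7 minutes the path becomes 16 minutes.
No other chain overtakes it, so the finish is 16 minutes.

16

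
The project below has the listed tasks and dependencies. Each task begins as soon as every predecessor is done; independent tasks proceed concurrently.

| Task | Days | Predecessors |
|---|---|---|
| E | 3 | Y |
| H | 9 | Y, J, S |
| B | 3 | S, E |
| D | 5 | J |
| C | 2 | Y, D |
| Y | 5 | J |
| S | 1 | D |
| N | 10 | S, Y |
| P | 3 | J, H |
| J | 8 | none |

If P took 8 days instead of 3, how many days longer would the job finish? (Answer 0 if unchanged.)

5

As given, the longest chain is J→D→S→H→P = 8+5+1+9+3 = 26, so the finish is 26 days.
Since P is critical, the +5 change carries straight to that chain (now 31 days).
No other chain overtakes it, so the finish is 31 days.
Change in finish: 31 − 26 = +5 days.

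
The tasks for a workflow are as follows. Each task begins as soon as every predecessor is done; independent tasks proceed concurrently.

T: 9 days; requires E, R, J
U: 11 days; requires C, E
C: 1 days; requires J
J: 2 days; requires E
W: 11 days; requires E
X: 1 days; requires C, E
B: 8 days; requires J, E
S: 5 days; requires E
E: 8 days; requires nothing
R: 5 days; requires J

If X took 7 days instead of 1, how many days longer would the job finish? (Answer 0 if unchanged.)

0

Critical path before the change: E→J→R→T = 8+2+5+9 = 24 giving 24 days.
X is off the critical path — its longest chain is 12 days, giving 12 of slack.
No other chain overtakes it, so the finish is 24 days.
Change in finish: 24 − 24 = +0 days.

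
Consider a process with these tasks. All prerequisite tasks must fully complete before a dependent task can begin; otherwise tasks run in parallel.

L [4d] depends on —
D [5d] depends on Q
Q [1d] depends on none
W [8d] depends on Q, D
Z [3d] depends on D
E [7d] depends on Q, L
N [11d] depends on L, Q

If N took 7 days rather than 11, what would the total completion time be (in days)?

Actual critical path: L→N = 4+11 = 15 ⇒ 15 days.
N lies on that path, so at 7 days the path becomes 11 days.
New critical path: Q→D→W = 1+5+8 = 14 ⇒ 14 days.

14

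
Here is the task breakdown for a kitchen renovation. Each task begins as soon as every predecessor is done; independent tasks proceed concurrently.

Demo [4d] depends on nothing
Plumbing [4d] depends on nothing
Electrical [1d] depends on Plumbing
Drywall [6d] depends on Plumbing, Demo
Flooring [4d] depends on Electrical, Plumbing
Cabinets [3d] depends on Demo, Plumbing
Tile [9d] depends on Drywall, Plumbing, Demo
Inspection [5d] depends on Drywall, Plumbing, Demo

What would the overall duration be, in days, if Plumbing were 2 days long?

19

Actual critical path: Plumbing→Drywall→Tile = 4+6+9 = 19 ⇒ 19 days.
Plumbing lies on that path, so at 2 days the path becomes 17 days.
The binding chain switches to Demo→Drywall→Tile = 4+6+9 = 19; finish 19 days.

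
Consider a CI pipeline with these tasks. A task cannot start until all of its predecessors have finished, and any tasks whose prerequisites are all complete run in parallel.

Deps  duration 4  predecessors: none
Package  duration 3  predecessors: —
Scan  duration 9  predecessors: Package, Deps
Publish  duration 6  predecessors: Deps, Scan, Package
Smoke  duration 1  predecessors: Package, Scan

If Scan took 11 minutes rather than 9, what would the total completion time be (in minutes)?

As given, the longest chain is Deps→Scan→Publish = 4+9+6 = 19, so the finish is 19 minutes.
Since Scan is critical, the +2 change carries straight to that chain (now 21 minutes).
The critical path is still Deps→Scan→Publish; finish is now 21 minutes.

21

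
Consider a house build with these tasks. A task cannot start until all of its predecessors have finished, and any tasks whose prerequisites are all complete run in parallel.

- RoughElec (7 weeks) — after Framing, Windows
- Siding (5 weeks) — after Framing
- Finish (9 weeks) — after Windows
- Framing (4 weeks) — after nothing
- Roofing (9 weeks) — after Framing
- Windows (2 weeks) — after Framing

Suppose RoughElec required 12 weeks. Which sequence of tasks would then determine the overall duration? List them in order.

Framing, Windows, RoughElec

Actual critical path: Framing→Windows→Finish = 4+2+9 = 15 ⇒ 15 weeks.
RoughElec is off the critical path — its longest chain is 13 weeks, giving 2 of slack.
New critical path: Framing→Windows→RoughElec = 4+2+12 = 18 ⇒ 18 weeks.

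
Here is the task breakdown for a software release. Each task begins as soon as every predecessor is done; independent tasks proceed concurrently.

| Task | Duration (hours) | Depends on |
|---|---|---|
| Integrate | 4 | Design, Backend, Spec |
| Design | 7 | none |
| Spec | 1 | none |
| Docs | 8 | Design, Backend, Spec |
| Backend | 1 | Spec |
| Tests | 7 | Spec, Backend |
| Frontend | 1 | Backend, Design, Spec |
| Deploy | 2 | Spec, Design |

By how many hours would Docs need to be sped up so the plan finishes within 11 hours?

4

Current finish: 15 hours; target: 11.
Docs is on every critical path, so each hour cut from Docs cuts the finish by one (this holds down to a finish of 11).
Need 15 − 11 = 4 hours off Docs → Docs becomes 4 hours, finish becomes 11.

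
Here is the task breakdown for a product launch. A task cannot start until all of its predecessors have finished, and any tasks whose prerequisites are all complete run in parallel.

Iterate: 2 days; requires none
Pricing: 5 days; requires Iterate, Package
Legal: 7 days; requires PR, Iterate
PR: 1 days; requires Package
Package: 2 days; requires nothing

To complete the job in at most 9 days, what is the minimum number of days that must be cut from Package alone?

Current finish: 10 days; target: 9.
Package is on every critical path, so each day cut from Package cuts the finish by one (this holds down to a finish of 9).
Need 10 − 9 = 1 day off Package → Package becomes 1 day, finish becomes 9.

1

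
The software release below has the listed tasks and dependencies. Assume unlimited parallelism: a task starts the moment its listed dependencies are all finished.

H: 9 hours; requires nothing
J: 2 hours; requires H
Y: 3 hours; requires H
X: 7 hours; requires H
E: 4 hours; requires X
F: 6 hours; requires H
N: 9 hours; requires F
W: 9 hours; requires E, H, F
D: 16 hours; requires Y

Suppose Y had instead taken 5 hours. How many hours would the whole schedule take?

The binding path is H→X→E→W = 9+7+4+9 = 29; finish at 29 hours.
Y is off the critical path — its longest chain is 28 hours, giving 1 of slack.
Now H→Y→D = 9+5+16 = 30 is longest, so the finish becomes 30 hours.

30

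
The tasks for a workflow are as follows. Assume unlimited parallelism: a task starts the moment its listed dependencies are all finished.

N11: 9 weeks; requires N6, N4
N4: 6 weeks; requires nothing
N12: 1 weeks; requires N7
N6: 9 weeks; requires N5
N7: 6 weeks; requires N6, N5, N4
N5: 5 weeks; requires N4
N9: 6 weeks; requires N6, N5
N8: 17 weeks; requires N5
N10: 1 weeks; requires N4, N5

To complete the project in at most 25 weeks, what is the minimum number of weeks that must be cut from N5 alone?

Current finish: 29 weeks; target: 25.
N5 is on every critical path, so each week cut from N5 cuts the finish by one (this holds down to a finish of 25).
Need 29 − 25 = 4 weeks off N5 → N5 becomes 1 week, finish becomes 25.

4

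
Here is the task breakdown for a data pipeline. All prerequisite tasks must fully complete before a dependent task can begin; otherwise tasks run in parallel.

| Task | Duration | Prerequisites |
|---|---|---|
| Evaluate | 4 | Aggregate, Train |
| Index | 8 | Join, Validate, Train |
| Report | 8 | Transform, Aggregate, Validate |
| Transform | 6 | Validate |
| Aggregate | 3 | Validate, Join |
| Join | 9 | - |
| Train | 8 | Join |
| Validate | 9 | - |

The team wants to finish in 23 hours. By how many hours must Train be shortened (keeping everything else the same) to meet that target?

Current finish: 25 hours; target: 23.
Train is on every critical path, so each hour cut from Train cuts the finish by one (this holds down to a finish of 23).
Need 25 − 23 = 2 hours off Train → Train becomes 6 hours, finish becomes 23.

2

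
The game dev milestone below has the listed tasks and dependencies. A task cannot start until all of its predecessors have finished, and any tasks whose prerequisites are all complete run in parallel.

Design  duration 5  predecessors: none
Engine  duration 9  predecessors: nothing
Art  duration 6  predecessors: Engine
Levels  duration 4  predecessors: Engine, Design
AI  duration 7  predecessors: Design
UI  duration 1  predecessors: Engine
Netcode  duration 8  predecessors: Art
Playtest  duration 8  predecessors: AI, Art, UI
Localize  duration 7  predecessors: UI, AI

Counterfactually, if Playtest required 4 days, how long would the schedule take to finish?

23

The binding path is Engine→Art→Playtest = 9+6+8 = 23; finish at 23 days.
Since Playtest is critical, the -4 change carries straight to that chain (now 19 days).
The binding chain switches to Engine→Art→Netcode = 9+6+8 = 23; finish 23 days.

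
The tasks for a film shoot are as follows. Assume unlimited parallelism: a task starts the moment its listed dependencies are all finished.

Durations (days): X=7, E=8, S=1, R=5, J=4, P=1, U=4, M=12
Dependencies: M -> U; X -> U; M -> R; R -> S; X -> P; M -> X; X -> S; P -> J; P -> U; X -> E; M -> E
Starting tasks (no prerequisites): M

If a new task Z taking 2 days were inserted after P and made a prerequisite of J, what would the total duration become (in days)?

Originally the plan takes 27 days.
With Z inserted, J now waits for max(P, Z).
New critical path: M→X→E = 12+7+8 = 27 ⇒ 27 days.

27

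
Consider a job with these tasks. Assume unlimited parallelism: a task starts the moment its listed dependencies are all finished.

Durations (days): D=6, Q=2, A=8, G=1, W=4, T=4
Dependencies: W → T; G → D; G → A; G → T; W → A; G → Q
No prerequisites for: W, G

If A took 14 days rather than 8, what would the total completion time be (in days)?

As given, the longest chain is W→A = 4+8 = 12, so the finish is 12 days.
Since A is critical, the +6 change carries straight to that chain (now 18 days).
No other chain overtakes it, so the finish is 18 days.

18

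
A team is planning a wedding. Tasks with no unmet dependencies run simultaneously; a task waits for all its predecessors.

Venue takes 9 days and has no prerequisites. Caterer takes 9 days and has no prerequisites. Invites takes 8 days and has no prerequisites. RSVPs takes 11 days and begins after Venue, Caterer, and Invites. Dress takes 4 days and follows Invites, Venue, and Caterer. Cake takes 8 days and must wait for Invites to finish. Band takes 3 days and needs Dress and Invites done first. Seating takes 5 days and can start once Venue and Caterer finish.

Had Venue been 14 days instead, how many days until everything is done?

The binding path is Venue→RSVPs = 9+11 = 20; finish at 20 days.
Since Venue is critical, the +5 change carries straight to that chain (now 25 days).
The critical path is still Venue→RSVPs; finish is now 25 days.

25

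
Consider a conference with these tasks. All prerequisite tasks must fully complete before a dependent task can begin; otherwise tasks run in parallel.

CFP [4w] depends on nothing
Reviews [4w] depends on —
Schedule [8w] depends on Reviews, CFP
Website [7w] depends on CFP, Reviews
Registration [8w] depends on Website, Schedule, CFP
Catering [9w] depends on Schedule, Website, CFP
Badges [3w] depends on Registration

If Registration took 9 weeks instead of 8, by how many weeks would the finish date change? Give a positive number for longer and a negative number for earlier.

Actual critical path: CFP→Schedule→Registration→Badges = 4+8+8+3 = 23 ⇒ 23 weeks.
Registration lies on that path, so at 9 weeks the path becomes 24 weeks.
That remains the longest chain; total 24 weeks.
Change in finish: 24 − 23 = +1 weeks.

1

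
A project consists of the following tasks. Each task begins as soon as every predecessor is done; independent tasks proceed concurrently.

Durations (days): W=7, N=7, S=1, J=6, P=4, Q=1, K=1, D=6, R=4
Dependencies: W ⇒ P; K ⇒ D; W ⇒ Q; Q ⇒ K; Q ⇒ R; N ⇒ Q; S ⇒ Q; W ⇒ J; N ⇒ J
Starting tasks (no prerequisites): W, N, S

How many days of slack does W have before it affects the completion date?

W→Q→K→D = 7+1+1+6 = 15 sets the makespan at 15 days.
W finishes as early as 7 and must finish by 7.
Float = 15 − 15 = 0.

0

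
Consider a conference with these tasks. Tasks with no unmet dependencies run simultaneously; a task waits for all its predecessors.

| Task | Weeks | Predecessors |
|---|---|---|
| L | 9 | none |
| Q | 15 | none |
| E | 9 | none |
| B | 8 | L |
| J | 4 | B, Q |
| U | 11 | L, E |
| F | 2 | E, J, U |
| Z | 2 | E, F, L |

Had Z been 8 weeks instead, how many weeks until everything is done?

Actual critical path: L→B→J→F→Z = 9+8+4+2+2 = 25 ⇒ 25 weeks.
Since Z is critical, the +6 change carries straight to that chain (now 31 weeks).
The critical path is still L→B→J→F→Z; finish is now 31 weeks.

31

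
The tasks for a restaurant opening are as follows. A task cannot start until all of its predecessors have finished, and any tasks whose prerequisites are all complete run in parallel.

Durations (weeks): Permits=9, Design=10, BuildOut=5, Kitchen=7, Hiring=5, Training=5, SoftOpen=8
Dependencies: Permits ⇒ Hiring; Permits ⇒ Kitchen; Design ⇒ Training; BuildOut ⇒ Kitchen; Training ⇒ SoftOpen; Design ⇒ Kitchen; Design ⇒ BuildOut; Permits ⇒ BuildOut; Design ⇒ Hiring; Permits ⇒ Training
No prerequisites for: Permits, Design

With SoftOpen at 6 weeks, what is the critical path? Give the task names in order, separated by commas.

Design, BuildOut, Kitchen

Critical path before the change: Design→Training→SoftOpen = 10+5+8 = 23 giving 23 weeks.
SoftOpen is on the critical path; changing it to 6 makes that path 21 weeks.
Now Design→BuildOut→Kitchen = 10+5+7 = 22 is longest, so the finish becomes 22 weeks.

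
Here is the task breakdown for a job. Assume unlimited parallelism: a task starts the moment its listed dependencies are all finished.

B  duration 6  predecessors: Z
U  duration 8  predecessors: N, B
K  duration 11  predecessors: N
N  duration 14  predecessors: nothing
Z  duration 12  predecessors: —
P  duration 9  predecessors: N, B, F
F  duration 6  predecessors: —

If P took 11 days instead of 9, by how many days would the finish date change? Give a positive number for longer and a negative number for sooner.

Baseline: Z→B→P = 12+6+9 = 27 → 27 days.
P is on the critical path; changing it to 11 makes that path 29 days.
No other chain overtakes it, so the finish is 29 days.
Change in finish: 29 − 27 = +2 days.

2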